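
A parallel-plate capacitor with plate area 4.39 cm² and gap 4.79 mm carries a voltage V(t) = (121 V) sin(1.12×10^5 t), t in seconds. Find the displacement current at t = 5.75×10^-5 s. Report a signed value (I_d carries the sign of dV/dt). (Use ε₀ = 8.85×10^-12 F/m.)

1.09×10^-5 A

dE/dt = (V₀ω/d)·cos(ωt) with ωt = 6.44 rad: (121)(1.12×10^5)(0.9877)/(4.79×10^-3) = 2.794×10^9 V/(m·s).
I_d = ε₀ A dE/dt = (8.85×10^-12)(4.39×10^-4)(2.794×10^9) = 1.09×10^-5 A.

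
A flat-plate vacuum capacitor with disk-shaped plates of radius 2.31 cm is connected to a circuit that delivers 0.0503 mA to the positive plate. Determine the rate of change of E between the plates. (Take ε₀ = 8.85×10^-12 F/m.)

3.39×10^9 V/(m·s)

By continuity, I_d in the gap equals the 0.0503 mA flowing in the wire.
Inverting I_d = ε₀ A dE/dt gives dE/dt = 5.03×10^-5 / (8.85×10^-12 · 1.676×10^-3) = 3.39×10^9 V/(m·s).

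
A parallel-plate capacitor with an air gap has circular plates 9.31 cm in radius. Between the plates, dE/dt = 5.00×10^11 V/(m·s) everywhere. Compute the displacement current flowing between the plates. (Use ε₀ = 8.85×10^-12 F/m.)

0.120 A

I_d = ε₀ A (dE/dt) = (8.85×10^-12)(0.02723 m²)(5.00×10^11) = 0.120 A.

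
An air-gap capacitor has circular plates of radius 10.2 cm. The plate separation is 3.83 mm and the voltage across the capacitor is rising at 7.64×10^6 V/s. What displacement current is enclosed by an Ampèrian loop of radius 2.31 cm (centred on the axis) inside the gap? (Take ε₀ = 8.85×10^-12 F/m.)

2.96×10^-5 A

I_d = C dV/dt with C = ε₀πR²/d = 7.554×10^-11 F, so I_d = (7.554×10^-11)(7.64×10^6) = 5.771×10^-4 A.
Through an area πr² the displacement current is I_d·(πr²/πR²) = I_d (r/R)² = 2.96×10^-5 A.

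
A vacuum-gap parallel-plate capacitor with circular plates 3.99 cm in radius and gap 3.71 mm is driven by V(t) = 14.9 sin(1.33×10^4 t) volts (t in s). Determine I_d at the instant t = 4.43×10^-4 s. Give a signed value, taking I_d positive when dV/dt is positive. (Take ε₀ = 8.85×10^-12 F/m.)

2.19×10^-6 A

dE/dt = (V₀ω/d)·cos(ωt) with ωt = 5.8919 rad: (14.9)(1.33×10^4)(0.9244)/(3.71×10^-3) = 4.938×10^7 V/(m·s).
I_d = ε₀ A dE/dt = (8.85×10^-12)(5.001×10^-3)(4.938×10^7) = 2.19×10^-6 A.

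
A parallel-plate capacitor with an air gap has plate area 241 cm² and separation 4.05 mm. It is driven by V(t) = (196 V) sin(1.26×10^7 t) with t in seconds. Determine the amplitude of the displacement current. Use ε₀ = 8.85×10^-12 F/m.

The displacement current equals the conduction current C dV/dt, which peaks at C V₀ ω.
With C = ε₀A/d = (8.85×10^-12)(0.0241)/(4.05×10^-3) = 5.266×10^-11 F and ω = 1.26×10^7 rad/s, I_d,max = (5.266×10^-11)(196)(1.26×10^7) = 0.130 A.

0.130 A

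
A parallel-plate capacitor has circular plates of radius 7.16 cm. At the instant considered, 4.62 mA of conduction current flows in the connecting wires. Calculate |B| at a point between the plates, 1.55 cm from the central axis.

By continuity the displacement current in the gap matches the conduction current: I_d = 4.62×10^-3 A.
An Ampèrian loop of radius r encloses a fraction (r/R)² of I_d. Then B·2πr = μ₀ I_d (r/R)², giving B = μ₀ I_d r/(2πR²) = 2.79×10^-9 T.

2.79×10^-9 T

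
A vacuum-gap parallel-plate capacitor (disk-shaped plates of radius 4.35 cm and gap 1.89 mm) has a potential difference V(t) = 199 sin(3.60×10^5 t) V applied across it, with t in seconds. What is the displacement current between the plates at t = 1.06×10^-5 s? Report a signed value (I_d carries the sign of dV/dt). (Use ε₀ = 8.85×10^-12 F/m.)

-1.56×10^-3 A

dV/dt = (199)(3.60×10^5)·cos(3.816) = -5.596×10^7 V/s.
I_d = C dV/dt with C = ε₀A/d = (8.85×10^-12)(5.945×10^-3)/(1.89×10^-3) = 2.784×10^-11 F, so I_d = (2.784×10^-11)(-5.596×10^7) = -1.56×10^-3 A.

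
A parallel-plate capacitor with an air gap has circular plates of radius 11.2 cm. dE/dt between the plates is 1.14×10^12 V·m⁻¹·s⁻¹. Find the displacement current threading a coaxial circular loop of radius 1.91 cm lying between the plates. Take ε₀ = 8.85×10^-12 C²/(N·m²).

Through the whole plate area (πR² = 0.03941 m²), I_d = ε₀ πR² dE/dt = 0.3976 A.
Through an area πr² the displacement current is I_d·(πr²/πR²) = I_d (r/R)² = 0.0116 A.

0.0116 A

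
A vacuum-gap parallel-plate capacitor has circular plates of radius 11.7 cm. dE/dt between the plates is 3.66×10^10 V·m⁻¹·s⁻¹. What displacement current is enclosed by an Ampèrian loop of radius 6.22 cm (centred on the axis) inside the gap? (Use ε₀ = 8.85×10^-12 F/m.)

3.94×10^-3 A

Through the whole plate area (πR² = 0.04301 m²), I_d = ε₀ πR² dE/dt = 0.01393 A.
Since J_d is uniform, the enclosed fraction is (r/R)² = 0.2826, giving I_d,enc = 3.94×10^-3 A.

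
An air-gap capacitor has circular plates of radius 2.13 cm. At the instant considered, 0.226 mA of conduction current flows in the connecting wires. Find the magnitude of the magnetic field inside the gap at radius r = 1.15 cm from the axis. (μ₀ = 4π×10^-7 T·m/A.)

1.15×10^-9 T

Between the plates the displacement current equals the wire current: I_d = 0.226 mA = 2.26×10^-4 A.
∮B·dl = μ₀ I_d,enc with I_d,enc = I_d r²/R² = 6.588×10^-5 A; so B = μ₀ I_d,enc/(2πr) = 1.15×10^-9 T.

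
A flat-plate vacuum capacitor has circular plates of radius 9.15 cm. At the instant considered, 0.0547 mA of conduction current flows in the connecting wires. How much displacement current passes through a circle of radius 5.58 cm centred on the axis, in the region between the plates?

Between the plates the displacement current equals the wire current: I_d = 0.0547 mA = 5.47×10^-5 A.
Since J_d is uniform, the enclosed fraction is (r/R)² = 0.3719, giving I_d,enc = 2.03×10^-5 A.

2.03×10^-5 A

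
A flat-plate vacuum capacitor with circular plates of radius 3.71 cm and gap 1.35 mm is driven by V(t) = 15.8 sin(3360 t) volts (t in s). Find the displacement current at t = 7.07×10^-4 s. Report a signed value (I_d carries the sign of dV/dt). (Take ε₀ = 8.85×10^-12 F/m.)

-1.08×10^-6 A

dV/dt = (15.8)(3360)·cos(2.37552) = -3.826×10^4 V/s.
I_d = C dV/dt with C = ε₀A/d = (8.85×10^-12)(4.324×10^-3)/(1.35×10^-3) = 2.835×10^-11 F, so I_d = (2.835×10^-11)(-3.826×10^4) = -1.08×10^-6 A.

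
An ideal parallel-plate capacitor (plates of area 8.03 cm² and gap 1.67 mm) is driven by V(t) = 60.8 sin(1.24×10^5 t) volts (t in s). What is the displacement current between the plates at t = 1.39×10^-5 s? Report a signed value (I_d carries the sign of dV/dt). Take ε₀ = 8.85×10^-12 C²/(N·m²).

dV/dt = (60.8)(1.24×10^5)·cos(1.7236) = -1.148×10^6 V/s.
I_d = C dV/dt with C = ε₀A/d = (8.85×10^-12)(8.03×10^-4)/(1.67×10^-3) = 4.255×10^-12 F, so I_d = (4.255×10^-12)(-1.148×10^6) = -4.88×10^-6 A.

-4.88×10^-6 A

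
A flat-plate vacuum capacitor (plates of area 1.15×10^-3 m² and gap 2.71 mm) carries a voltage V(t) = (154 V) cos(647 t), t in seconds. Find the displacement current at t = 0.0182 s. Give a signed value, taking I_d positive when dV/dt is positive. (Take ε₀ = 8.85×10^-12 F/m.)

dV/dt = (154)(647)·−sin(11.7754) = 7.085×10^4 V/s.
I_d = C dV/dt with C = ε₀A/d = (8.85×10^-12)(1.15×10^-3)/(2.71×10^-3) = 3.756×10^-12 F, so I_d = (3.756×10^-12)(7.085×10^4) = 2.66×10^-7 A.

2.66×10^-7 A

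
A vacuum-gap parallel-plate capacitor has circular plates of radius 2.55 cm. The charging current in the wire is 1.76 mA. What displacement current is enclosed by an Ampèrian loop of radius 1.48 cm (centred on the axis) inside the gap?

5.93×10^-4 A

No conduction current crosses the gap, so I_d there equals the 1.76×10^-3 A in the leads.
Through an area πr² the displacement current is I_d·(πr²/πR²) = I_d (r/R)² = 5.93×10^-4 A.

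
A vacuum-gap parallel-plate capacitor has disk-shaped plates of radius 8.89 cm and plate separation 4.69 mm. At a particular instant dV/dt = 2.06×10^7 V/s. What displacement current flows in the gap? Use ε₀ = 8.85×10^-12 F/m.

The displacement current equals the charging current C dV/dt. With C = ε₀A/d = (8.85×10^-12)(0.02483)/(4.69×10^-3) = 4.685×10^-11 F, I_d = (4.685×10^-11)(2.06×10^7) = 9.65×10^-4 A.

9.65×10^-4 A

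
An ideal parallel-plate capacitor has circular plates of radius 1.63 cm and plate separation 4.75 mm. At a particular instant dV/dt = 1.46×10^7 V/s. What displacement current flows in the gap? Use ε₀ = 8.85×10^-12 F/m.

2.27×10^-5 A

E = V/d so dE/dt = (dV/dt)/d = 3.074×10^9 V/(m·s), and I_d = ε₀ A dE/dt = (8.85×10^-12)(8.347×10^-4)(3.074×10^9) = 2.27×10^-5 A.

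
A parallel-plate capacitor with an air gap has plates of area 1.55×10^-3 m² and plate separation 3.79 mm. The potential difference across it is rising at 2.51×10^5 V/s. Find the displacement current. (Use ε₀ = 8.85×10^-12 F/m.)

The displacement current equals the charging current C dV/dt. With C = ε₀A/d = (8.85×10^-12)(1.55×10^-3)/(3.79×10^-3) = 3.619×10^-12 F, I_d = (3.619×10^-12)(2.51×10^5) = 9.08×10^-7 A.

9.08×10^-7 A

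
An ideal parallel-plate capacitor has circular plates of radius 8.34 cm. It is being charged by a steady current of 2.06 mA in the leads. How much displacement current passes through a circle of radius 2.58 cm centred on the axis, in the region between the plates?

Between the plates the displacement current equals the wire current: I_d = 2.06 mA = 2.06×10^-3 A.
The field is uniform, so I_d,enc = I_d (r/R)² = (2.06×10^-3)(2.58/8.34)² = 1.97×10^-4 A.

1.97×10^-4 A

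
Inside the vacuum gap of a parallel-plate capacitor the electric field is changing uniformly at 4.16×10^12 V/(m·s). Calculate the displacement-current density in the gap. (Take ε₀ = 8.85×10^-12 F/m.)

36.8 A/m²

J_d = ε₀ ∂E/∂t, so J_d = 36.8 A/m².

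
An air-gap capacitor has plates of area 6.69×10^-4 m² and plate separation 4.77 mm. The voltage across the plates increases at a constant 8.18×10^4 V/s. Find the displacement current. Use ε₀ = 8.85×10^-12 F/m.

The displacement current equals the charging current C dV/dt. With C = ε₀A/d = (8.85×10^-12)(6.69×10^-4)/(4.77×10^-3) = 1.241×10^-12 F, I_d = (1.241×10^-12)(8.18×10^4) = 1.02×10^-7 A.

1.02×10^-7 A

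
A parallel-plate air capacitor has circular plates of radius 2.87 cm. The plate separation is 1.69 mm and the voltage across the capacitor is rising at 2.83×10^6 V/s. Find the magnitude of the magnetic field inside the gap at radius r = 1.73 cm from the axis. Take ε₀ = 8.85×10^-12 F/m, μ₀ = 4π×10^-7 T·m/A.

dE/dt = (dV/dt)/d = 1.675×10^9 V/(m·s); I_d = ε₀(πR²)(dE/dt) = (8.85×10^-12)(2.588×10^-3)(1.675×10^9) = 3.836×10^-5 A.
An Ampèrian loop of radius r encloses a fraction (r/R)² of I_d. Then B·2πr = μ₀ I_d (r/R)², giving B = μ₀ I_d r/(2πR²) = 1.61×10^-10 T.

1.61×10^-10 T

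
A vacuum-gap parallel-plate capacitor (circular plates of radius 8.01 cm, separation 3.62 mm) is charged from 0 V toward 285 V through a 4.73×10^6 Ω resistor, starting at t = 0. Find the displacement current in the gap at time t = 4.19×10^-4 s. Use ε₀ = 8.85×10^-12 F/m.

9.98×10^-6 A

With C = ε₀A/d = (8.85×10^-12)(0.02016)/(3.62×10^-3) = 4.929×10^-11 F, the time constant is τ = RC = 2.331×10^-4 s, so t/τ = 1.798 and e^(−t/τ) = 0.1656.
I_d = I_cond = (V₀/R) e^(−t/τ) = (6.025×10^-5)(0.1656) = 9.98×10^-6 A.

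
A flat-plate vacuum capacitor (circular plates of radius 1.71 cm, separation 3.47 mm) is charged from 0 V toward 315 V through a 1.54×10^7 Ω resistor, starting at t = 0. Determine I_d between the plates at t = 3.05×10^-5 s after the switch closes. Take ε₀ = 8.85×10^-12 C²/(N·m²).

8.78×10^-6 A

With C = ε₀A/d = (8.85×10^-12)(9.186×10^-4)/(3.47×10^-3) = 2.343×10^-12 F, the time constant is τ = RC = 3.608×10^-5 s, so t/τ = 0.8453 and e^(−t/τ) = 0.4294.
I_d = I_cond = (V₀/R) e^(−t/τ) = (2.045×10^-5)(0.4294) = 8.78×10^-6 A.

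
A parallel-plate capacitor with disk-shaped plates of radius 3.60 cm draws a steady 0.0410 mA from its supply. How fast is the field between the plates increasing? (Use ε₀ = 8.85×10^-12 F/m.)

1.14×10^9 V/(m·s)

Charge continuity gives I_d = I = 4.10×10^-5 A between the plates.
Since I_d = ε₀ A dE/dt, dE/dt = I_d/(ε₀A) = (4.10×10^-5)/((8.85×10^-12)(4.072×10^-3)) = 1.14×10^9 V/(m·s).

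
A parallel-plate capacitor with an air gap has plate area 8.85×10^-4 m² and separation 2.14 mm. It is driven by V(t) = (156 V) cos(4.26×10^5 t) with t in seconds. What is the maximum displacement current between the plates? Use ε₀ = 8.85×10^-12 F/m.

2.43×10^-4 A

(dE/dt)_max = V₀ω/d = 3.105×10^10 V/(m·s); ω = 4.26×10^5 rad/s.
I_d,max = ε₀ A (dE/dt)_max = (8.85×10^-12)(8.85×10^-4)(3.105×10^10) = 2.43×10^-4 A.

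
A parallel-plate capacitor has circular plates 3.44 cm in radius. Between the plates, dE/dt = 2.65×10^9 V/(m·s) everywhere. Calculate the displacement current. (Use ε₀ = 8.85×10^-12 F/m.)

The displacement current is ε₀ times dΦ_E/dt = ε₀ A dE/dt = (8.85×10^-12)(3.718×10^-3)(2.65×10^9) = 8.72×10^-5 A.

8.72×10^-5 A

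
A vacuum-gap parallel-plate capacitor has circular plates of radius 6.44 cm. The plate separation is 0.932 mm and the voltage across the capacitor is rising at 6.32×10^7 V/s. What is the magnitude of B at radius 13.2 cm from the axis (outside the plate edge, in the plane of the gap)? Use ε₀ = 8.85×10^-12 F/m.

With E = V/d, dE/dt = 6.781×10^10 V/(m·s) and πR² = 0.01303 m², giving I_d = ε₀ πR² dE/dt = 7.820×10^-3 A.
With r > R the enclosed displacement current is the full I_d; B = μ₀ I_d / (2πr) = 1.18×10^-8 T.

1.18×10^-8 T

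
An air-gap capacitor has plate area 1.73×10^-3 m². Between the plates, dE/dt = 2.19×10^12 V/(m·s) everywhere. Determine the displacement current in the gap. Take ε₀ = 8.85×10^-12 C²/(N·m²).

0.0335 A

With a uniform field, Φ_E = EA, so I_d = ε₀ A dE/dt = 0.0335 A.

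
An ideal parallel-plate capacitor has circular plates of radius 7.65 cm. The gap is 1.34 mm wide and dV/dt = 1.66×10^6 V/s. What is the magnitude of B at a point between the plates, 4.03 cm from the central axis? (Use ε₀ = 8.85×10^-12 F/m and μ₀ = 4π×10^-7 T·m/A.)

2.78×10^-10 T

With E = V/d, dE/dt = 1.239×10^9 V/(m·s) and πR² = 0.01839 m², giving I_d = ε₀ πR² dE/dt = 2.016×10^-4 A.
For r < R the Ampère–Maxwell law gives B(2πr) = μ₀ I_d (r²/R²), so B = μ₀ I_d r/(2πR²) = (4π×10^-7)(2.016×10^-4)(0.0403)/(2π·0.0765²) = 2.78×10^-10 T.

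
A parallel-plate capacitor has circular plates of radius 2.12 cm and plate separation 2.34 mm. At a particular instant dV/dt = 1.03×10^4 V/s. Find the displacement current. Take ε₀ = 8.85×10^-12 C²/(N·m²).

5.50×10^-8 A

E = V/d so dE/dt = (dV/dt)/d = 4.402×10^6 V/(m·s), and I_d = ε₀ A dE/dt = (8.85×10^-12)(1.412×10^-3)(4.402×10^6) = 5.50×10^-8 A.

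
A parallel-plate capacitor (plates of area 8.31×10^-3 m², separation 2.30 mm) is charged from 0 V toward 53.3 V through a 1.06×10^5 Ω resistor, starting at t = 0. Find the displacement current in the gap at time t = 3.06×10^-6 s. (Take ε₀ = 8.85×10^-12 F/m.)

2.04×10^-4 A

With C = ε₀A/d = (8.85×10^-12)(8.31×10^-3)/(2.30×10^-3) = 3.198×10^-11 F, the time constant is τ = RC = 3.390×10^-6 s, so t/τ = 0.9027 and e^(−t/τ) = 0.4055.
I_d = I_cond = (V₀/R) e^(−t/τ) = (5.028×10^-4)(0.4055) = 2.04×10^-4 A.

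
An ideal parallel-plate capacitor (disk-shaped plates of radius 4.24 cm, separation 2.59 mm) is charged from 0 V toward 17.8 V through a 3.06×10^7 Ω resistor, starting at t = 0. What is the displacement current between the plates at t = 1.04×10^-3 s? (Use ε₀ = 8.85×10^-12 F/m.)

C = ε₀A/d = (8.85×10^-12)(5.648×10^-3)/(2.59×10^-3) = 1.930×10^-11 F, so τ = RC = 5.906×10^-4 s.
The conduction current is I(t) = (V₀/R) e^(−t/τ), and the displacement current between the plates equals it.
t/τ = 1.761; I_d = (17.8/3.06×10^7) · e^(−1.761) = (5.817×10^-7)(0.1719) = 1.00×10^-7 A.

1.00×10^-7 A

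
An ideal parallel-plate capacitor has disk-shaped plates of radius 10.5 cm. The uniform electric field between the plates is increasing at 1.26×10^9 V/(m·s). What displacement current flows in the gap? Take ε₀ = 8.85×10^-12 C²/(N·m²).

3.86×10^-4 A

With a uniform field, Φ_E = EA, so I_d = ε₀ A dE/dt = 3.86×10^-4 A.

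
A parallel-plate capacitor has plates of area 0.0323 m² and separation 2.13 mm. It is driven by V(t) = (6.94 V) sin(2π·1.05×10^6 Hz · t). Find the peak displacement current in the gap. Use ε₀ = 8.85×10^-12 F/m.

(dE/dt)_max = V₀ω/d = 2.149×10^10 V/(m·s); ω = 2πf = 6.597×10^6 rad/s.
I_d,max = ε₀ A (dE/dt)_max = (8.85×10^-12)(0.0323)(2.149×10^10) = 6.14×10^-3 A.

6.14×10^-3 A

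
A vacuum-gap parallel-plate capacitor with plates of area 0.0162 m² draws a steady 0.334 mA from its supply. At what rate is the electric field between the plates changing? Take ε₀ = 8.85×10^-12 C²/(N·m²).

2.33×10^9 V/(m·s)

By continuity, I_d in the gap equals the 0.334 mA flowing in the wire.
Since I_d = ε₀ A dE/dt, dE/dt = I_d/(ε₀A) = (3.34×10^-4)/((8.85×10^-12)(0.0162)) = 2.33×10^9 V/(m·s).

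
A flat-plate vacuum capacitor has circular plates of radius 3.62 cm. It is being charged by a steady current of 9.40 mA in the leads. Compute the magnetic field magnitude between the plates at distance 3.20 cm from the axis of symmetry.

No conduction current crosses the gap, so I_d there equals the 9.40×10^-3 A in the leads.
∮B·dl = μ₀ I_d,enc with I_d,enc = I_d r²/R² = 7.345×10^-3 A; so B = μ₀ I_d,enc/(2πr) = 4.59×10^-8 T.

4.59×10^-8 T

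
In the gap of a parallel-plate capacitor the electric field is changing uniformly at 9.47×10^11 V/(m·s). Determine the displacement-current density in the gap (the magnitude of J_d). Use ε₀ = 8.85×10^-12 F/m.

8.38 A/m²

J_d = ε₀ ∂E/∂t, so J_d = 8.38 A/m².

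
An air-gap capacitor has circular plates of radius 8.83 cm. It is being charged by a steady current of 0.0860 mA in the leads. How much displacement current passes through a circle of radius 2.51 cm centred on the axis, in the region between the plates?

Between the plates the displacement current equals the wire current: I_d = 0.0860 mA = 8.60×10^-5 A.
The field is uniform, so I_d,enc = I_d (r/R)² = (8.60×10^-5)(2.51/8.83)² = 6.95×10^-6 A.

6.95×10^-6 A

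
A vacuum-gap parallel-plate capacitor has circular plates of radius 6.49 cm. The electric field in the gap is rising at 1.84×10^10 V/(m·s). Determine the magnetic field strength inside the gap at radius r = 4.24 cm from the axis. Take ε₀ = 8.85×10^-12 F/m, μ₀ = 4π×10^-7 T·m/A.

Through the whole plate area (πR² = 0.01323 m²), I_d = ε₀ πR² dE/dt = 2.154×10^-3 A.
An Ampèrian loop of radius r encloses a fraction (r/R)² of I_d. Then B·2πr = μ₀ I_d (r/R)², giving B = μ₀ I_d r/(2πR²) = 4.34×10^-9 T.

4.34×10^-9 T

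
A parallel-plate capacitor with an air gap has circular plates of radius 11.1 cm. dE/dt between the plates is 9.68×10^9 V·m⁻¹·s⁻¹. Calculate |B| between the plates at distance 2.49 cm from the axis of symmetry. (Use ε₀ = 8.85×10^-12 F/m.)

Through the whole plate area (πR² = 0.03871 m²), I_d = ε₀ πR² dE/dt = 3.316×10^-3 A.
For r < R the Ampère–Maxwell law gives B(2πr) = μ₀ I_d (r²/R²), so B = μ₀ I_d r/(2πR²) = (4π×10^-7)(3.316×10^-3)(0.0249)/(2π·0.111²) = 1.34×10^-9 T.

1.34×10^-9 T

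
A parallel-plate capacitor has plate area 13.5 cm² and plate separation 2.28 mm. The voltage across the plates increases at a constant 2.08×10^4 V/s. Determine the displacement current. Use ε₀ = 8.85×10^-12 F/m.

The displacement current equals the charging current C dV/dt. With C = ε₀A/d = (8.85×10^-12)(1.35×10^-3)/(2.28×10^-3) = 5.240×10^-12 F, I_d = (5.240×10^-12)(2.08×10^4) = 1.09×10^-7 A.

1.09×10^-7 A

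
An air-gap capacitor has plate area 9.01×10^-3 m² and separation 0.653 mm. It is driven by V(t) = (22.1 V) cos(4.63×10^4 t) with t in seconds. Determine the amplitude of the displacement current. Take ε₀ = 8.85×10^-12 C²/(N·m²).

1.25×10^-4 A

The displacement current equals the conduction current C dV/dt, which peaks at C V₀ ω.
With C = ε₀A/d = (8.85×10^-12)(9.01×10^-3)/(6.53×10^-4) = 1.221×10^-10 F and ω = 4.63×10^4 rad/s, I_d,max = (1.221×10^-10)(22.1)(4.63×10^4) = 1.25×10^-4 A.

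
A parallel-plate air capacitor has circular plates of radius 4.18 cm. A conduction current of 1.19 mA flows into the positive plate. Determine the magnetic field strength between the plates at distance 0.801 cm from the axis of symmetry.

1.09×10^-9 T

No conduction current crosses the gap, so I_d there equals the 1.19×10^-3 A in the leads.
For r < R the Ampère–Maxwell law gives B(2πr) = μ₀ I_d (r²/R²), so B = μ₀ I_d r/(2πR²) = (4π×10^-7)(1.19×10^-3)(8.01×10^-3)/(2π·0.0418²) = 1.09×10^-9 T.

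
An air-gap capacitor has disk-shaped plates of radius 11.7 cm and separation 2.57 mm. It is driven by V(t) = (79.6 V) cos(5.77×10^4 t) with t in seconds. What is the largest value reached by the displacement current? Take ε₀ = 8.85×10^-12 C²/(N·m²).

6.80×10^-4 A

(dE/dt)_max = V₀ω/d = 1.787×10^9 V/(m·s); ω = 5.77×10^4 rad/s.
I_d,max = ε₀ A (dE/dt)_max = (8.85×10^-12)(0.04301)(1.787×10^9) = 6.80×10^-4 A.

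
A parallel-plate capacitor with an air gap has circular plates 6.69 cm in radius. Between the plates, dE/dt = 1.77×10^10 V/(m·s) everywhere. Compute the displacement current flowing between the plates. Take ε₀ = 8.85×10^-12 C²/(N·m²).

With a uniform field, Φ_E = EA, so I_d = ε₀ A dE/dt = 2.20×10^-3 A.

2.20×10^-3 A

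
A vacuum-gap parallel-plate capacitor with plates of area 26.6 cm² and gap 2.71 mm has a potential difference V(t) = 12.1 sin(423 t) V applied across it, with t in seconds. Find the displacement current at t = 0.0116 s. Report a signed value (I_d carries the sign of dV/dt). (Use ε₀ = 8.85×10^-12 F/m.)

8.59×10^-9 A

dV/dt = (12.1)(423)·cos(4.9068) = 988.8 V/s.
I_d = C dV/dt with C = ε₀A/d = (8.85×10^-12)(2.66×10^-3)/(2.71×10^-3) = 8.687×10^-12 F, so I_d = (8.687×10^-12)(988.8) = 8.59×10^-9 A.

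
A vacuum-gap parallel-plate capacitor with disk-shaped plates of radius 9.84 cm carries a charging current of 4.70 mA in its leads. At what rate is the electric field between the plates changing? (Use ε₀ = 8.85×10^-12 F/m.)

Charge continuity gives I_d = I = 4.70×10^-3 A between the plates.
Inverting I_d = ε₀ A dE/dt gives dE/dt = 4.70×10^-3 / (8.85×10^-12 · 0.03042) = 1.75×10^10 V/(m·s).

1.75×10^10 V/(m·s)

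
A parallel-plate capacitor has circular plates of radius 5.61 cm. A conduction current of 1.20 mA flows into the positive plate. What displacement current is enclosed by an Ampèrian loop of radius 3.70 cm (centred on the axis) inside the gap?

Between the plates the displacement current equals the wire current: I_d = 1.20 mA = 1.20×10^-3 A.
Since J_d is uniform, the enclosed fraction is (r/R)² = 0.4350, giving I_d,enc = 5.22×10^-4 A.

5.22×10^-4 A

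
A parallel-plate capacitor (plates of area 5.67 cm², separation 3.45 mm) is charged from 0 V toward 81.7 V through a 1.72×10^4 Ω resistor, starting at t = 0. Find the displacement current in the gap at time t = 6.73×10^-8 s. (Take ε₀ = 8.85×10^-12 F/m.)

3.22×10^-4 A

C = ε₀A/d = (8.85×10^-12)(5.67×10^-4)/(3.45×10^-3) = 1.454×10^-12 F, so τ = RC = 2.501×10^-8 s.
The conduction current is I(t) = (V₀/R) e^(−t/τ), and the displacement current between the plates equals it.
t/τ = 2.691; I_d = (81.7/1.72×10^4) · e^(−2.691) = (4.750×10^-3)(0.06781) = 3.22×10^-4 A.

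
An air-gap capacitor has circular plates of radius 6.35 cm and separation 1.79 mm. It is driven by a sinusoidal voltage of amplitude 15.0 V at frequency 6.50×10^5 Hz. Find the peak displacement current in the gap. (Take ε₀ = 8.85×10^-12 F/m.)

3.84×10^-3 A

C = ε₀A/d = (8.85×10^-12)(0.01267)/(1.79×10^-3) = 6.264×10^-11 F; ω = 2πf = 4.084×10^6 rad/s.
I_d = C dV/dt, so |I_d|_max = C V₀ ω = (6.264×10^-11)(15.0)(4.084×10^6) = 3.84×10^-3 A.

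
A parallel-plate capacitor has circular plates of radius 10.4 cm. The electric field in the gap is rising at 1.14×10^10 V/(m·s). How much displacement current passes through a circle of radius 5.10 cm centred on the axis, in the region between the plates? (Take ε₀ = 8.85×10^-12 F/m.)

Through the whole plate area (πR² = 0.03398 m²), I_d = ε₀ πR² dE/dt = 3.428×10^-3 A.
Through an area πr² the displacement current is I_d·(πr²/πR²) = I_d (r/R)² = 8.24×10^-4 A.

8.24×10^-4 A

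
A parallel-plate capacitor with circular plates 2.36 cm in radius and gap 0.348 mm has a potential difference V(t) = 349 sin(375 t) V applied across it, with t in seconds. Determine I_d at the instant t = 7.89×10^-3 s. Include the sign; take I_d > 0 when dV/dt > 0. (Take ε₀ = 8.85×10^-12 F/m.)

dV/dt = (349)(375)·cos(2.95875) = -1.287×10^5 V/s.
I_d = C dV/dt with C = ε₀A/d = (8.85×10^-12)(1.750×10^-3)/(3.48×10^-4) = 4.450×10^-11 F, so I_d = (4.450×10^-11)(-1.287×10^5) = -5.73×10^-6 A.

-5.73×10^-6 A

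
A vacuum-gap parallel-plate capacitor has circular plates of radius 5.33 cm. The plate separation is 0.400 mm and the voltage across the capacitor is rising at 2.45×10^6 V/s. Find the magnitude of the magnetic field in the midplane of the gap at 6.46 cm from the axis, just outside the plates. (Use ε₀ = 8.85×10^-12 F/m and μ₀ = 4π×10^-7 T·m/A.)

1.50×10^-9 T

dE/dt = (dV/dt)/d = 6.125×10^9 V/(m·s); I_d = ε₀(πR²)(dE/dt) = (8.85×10^-12)(8.925×10^-3)(6.125×10^9) = 4.838×10^-4 A.
For r ≥ R the full I_d is enclosed: B = μ₀ I_d/(2πr) = (4π×10^-7)(4.838×10^-4)/(2π·0.0646) = 1.50×10^-9 T.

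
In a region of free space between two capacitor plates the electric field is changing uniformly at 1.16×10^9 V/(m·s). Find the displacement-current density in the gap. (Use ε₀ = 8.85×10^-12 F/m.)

The displacement-current density is ε₀ ∂E/∂t = (8.85×10^-12)(1.16×10^9) = 0.0103 A/m².

0.0103 A/m²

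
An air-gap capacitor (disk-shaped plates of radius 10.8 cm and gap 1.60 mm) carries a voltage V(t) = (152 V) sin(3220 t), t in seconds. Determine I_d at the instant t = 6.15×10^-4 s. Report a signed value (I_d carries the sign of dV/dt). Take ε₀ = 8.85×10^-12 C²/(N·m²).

-3.95×10^-5 A

dV/dt = (152)(3220)·cos(1.9803) = -1.949×10^5 V/s.
I_d = C dV/dt with C = ε₀A/d = (8.85×10^-12)(0.03664)/(1.60×10^-3) = 2.027×10^-10 F, so I_d = (2.027×10^-10)(-1.949×10^5) = -3.95×10^-5 A.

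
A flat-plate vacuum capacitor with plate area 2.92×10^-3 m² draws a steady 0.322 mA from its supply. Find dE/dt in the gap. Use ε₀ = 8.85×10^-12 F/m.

1.25×10^10 V/(m·s)

By continuity, I_d in the gap equals the 0.322 mA flowing in the wire.
Since I_d = ε₀ A dE/dt, dE/dt = I_d/(ε₀A) = (3.22×10^-4)/((8.85×10^-12)(2.92×10^-3)) = 1.25×10^10 V/(m·s).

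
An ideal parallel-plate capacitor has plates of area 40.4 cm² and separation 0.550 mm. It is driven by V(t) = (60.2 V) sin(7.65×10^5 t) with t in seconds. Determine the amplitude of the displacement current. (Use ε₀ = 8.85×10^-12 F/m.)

(dE/dt)_max = V₀ω/d = 8.373×10^10 V/(m·s); ω = 7.65×10^5 rad/s.
I_d,max = ε₀ A (dE/dt)_max = (8.85×10^-12)(4.04×10^-3)(8.373×10^10) = 2.99×10^-3 A.

2.99×10^-3 A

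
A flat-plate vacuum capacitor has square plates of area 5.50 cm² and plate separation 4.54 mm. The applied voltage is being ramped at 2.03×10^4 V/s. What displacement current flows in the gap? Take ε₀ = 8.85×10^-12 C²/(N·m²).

C = ε₀A/d = (8.85×10^-12)(5.50×10^-4)/(4.54×10^-3) = 1.072×10^-12 F.
I_d = C dV/dt = (1.072×10^-12)(2.03×10^4) = 2.18×10^-8 A.

2.18×10^-8 A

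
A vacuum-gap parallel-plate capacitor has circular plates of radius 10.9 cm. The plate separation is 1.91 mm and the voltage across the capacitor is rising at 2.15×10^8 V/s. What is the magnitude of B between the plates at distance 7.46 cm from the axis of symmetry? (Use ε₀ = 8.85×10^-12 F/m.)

dE/dt = (dV/dt)/d = 1.126×10^11 V/(m·s); I_d = ε₀(πR²)(dE/dt) = (8.85×10^-12)(0.03733)(1.126×10^11) = 0.03720 A.
An Ampèrian loop of radius r encloses a fraction (r/R)² of I_d. Then B·2πr = μ₀ I_d (r/R)², giving B = μ₀ I_d r/(2πR²) = 4.67×10^-8 T.

4.67×10^-8 T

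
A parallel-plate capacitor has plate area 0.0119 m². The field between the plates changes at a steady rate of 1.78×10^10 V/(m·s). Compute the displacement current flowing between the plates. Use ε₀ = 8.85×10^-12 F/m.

I_d = ε₀ A (dE/dt) = (8.85×10^-12)(0.0119 m²)(1.78×10^10) = 1.87×10^-3 A.

1.87×10^-3 A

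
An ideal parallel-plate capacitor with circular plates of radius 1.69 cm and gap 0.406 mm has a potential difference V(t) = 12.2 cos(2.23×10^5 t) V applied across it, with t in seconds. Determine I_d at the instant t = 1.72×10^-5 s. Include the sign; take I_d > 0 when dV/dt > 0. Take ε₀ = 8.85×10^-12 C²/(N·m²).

C = ε₀A/d = (8.85×10^-12)(8.973×10^-4)/(4.06×10^-4) = 1.956×10^-11 F. dV/dt = V₀ω·−sin(ωt); at ωt = 3.8356 rad this factor is 0.6396.
I_d = C dV/dt = (1.956×10^-11)(12.2)(2.23×10^5)(0.6396) = 3.40×10^-5 A.

3.40×10^-5 A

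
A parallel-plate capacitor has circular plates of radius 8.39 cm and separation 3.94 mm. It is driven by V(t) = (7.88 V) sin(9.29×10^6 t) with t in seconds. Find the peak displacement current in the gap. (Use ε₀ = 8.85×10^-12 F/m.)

(dE/dt)_max = V₀ω/d = 1.858×10^10 V/(m·s); ω = 9.29×10^6 rad/s.
I_d,max = ε₀ A (dE/dt)_max = (8.85×10^-12)(0.02211)(1.858×10^10) = 3.64×10^-3 A.

3.64×10^-3 A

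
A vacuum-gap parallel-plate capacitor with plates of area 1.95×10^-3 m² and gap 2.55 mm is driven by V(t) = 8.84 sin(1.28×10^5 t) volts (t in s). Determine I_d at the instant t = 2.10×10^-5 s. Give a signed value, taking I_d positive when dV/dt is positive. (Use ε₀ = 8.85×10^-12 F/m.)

C = ε₀A/d = (8.85×10^-12)(1.95×10^-3)/(2.55×10^-3) = 6.768×10^-12 F. dV/dt = V₀ω·cos(ωt); at ωt = 2.688 rad this factor is -0.8989.
I_d = C dV/dt = (6.768×10^-12)(8.84)(1.28×10^5)(-0.8989) = -6.88×10^-6 A.

-6.88×10^-6 A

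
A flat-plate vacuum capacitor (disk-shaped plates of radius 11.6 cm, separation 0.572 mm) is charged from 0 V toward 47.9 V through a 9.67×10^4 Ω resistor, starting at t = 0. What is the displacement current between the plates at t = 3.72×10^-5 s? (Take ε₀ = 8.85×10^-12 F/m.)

C = ε₀A/d = (8.85×10^-12)(0.04227)/(5.72×10^-4) = 6.540×10^-10 F, so τ = RC = 6.324×10^-5 s.
The conduction current is I(t) = (V₀/R) e^(−t/τ), and the displacement current between the plates equals it.
t/τ = 0.5882; I_d = (47.9/9.67×10^4) · e^(−0.5882) = (4.953×10^-4)(0.5553) = 2.75×10^-4 A.

2.75×10^-4 A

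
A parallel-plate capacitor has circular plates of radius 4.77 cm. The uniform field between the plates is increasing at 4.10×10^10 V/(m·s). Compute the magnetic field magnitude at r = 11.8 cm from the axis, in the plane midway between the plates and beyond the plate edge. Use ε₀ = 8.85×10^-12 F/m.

Total displacement current: I_d = ε₀(πR²)(dE/dt) = (8.85×10^-12)(7.148×10^-3)(4.10×10^10) = 2.594×10^-3 A.
For r ≥ R the full I_d is enclosed: B = μ₀ I_d/(2πr) = (4π×10^-7)(2.594×10^-3)/(2π·0.118) = 4.40×10^-9 T.

4.40×10^-9 T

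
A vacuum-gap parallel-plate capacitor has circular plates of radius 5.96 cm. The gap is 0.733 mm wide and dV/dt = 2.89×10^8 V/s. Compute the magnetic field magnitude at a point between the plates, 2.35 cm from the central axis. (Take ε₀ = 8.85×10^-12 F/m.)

5.15×10^-8 T

dE/dt = (dV/dt)/d = 3.943×10^11 V/(m·s); I_d = ε₀(πR²)(dE/dt) = (8.85×10^-12)(0.01116)(3.943×10^11) = 0.03894 A.
∮B·dl = μ₀ I_d,enc with I_d,enc = I_d r²/R² = 6.054×10^-3 A; so B = μ₀ I_d,enc/(2πr) = 5.15×10^-8 T.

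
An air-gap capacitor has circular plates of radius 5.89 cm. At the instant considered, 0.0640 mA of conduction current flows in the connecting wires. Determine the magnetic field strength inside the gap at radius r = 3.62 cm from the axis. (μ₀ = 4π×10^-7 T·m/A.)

Between the plates the displacement current equals the wire current: I_d = 0.0640 mA = 6.40×10^-5 A.
∮B·dl = μ₀ I_d,enc with I_d,enc = I_d r²/R² = 2.418×10^-5 A; so B = μ₀ I_d,enc/(2πr) = 1.34×10^-10 T.

1.34×10^-10 T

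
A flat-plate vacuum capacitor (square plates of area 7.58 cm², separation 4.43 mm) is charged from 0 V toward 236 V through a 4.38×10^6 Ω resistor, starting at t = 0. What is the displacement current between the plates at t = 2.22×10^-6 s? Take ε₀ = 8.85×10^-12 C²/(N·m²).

3.86×10^-5 A

C = ε₀A/d = (8.85×10^-12)(7.58×10^-4)/(4.43×10^-3) = 1.514×10^-12 F, so τ = RC = 6.631×10^-6 s.
The conduction current is I(t) = (V₀/R) e^(−t/τ), and the displacement current between the plates equals it.
t/τ = 0.3348; I_d = (236/4.38×10^6) · e^(−0.3348) = (5.388×10^-5)(0.7155) = 3.86×10^-5 A.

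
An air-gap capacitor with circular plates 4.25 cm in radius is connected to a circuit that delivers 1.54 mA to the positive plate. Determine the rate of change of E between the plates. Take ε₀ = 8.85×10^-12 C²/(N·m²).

By continuity, I_d in the gap equals the 1.54 mA flowing in the wire.
Since I_d = ε₀ A dE/dt, dE/dt = I_d/(ε₀A) = (1.54×10^-3)/((8.85×10^-12)(5.675×10^-3)) = 3.07×10^10 V/(m·s).

3.07×10^10 V/(m·s)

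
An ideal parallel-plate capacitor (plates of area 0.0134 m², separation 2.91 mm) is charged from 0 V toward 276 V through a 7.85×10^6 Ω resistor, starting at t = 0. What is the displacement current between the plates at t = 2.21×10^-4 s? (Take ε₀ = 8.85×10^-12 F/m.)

1.76×10^-5 A

C = ε₀A/d = (8.85×10^-12)(0.0134)/(2.91×10^-3) = 4.075×10^-11 F, so τ = RC = 3.199×10^-4 s.
The conduction current is I(t) = (V₀/R) e^(−t/τ), and the displacement current between the plates equals it.
t/τ = 0.6908; I_d = (276/7.85×10^6) · e^(−0.6908) = (3.516×10^-5)(0.5012) = 1.76×10^-5 A.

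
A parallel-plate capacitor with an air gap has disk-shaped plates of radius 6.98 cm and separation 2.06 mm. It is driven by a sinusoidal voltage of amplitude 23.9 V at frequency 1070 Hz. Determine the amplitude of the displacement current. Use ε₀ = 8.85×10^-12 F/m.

The displacement current equals the conduction current C dV/dt, which peaks at C V₀ ω.
With C = ε₀A/d = (8.85×10^-12)(0.01531)/(2.06×10^-3) = 6.577×10^-11 F and ω = 2πf = 6723 rad/s, I_d,max = (6.577×10^-11)(23.9)(6723) = 1.06×10^-5 A.

1.06×10^-5 A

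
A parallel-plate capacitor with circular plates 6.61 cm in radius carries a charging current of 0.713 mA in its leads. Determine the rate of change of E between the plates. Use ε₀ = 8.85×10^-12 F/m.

5.87×10^9 V/(m·s)

The displacement current between the plates equals the conduction current, I_d = 0.713 mA.
Since I_d = ε₀ A dE/dt, dE/dt = I_d/(ε₀A) = (7.13×10^-4)/((8.85×10^-12)(0.01373)) = 5.87×10^9 V/(m·s).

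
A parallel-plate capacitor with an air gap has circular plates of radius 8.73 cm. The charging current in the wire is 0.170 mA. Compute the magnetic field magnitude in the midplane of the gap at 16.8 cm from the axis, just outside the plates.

2.02×10^-10 T

By continuity the displacement current in the gap matches the conduction current: I_d = 1.70×10^-4 A.
With r > R the enclosed displacement current is the full I_d; B = μ₀ I_d / (2πr) = 2.02×10^-10 T.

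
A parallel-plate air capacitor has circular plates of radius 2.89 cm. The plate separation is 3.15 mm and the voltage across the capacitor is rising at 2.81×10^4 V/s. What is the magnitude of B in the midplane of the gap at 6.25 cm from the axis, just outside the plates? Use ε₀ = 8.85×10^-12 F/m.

6.63×10^-13 T

dE/dt = (dV/dt)/d = 8.921×10^6 V/(m·s); I_d = ε₀(πR²)(dE/dt) = (8.85×10^-12)(2.624×10^-3)(8.921×10^6) = 2.072×10^-7 A.
Outside the plates the loop encloses all of I_d, so B·2πr = μ₀ I_d and B = 6.63×10^-13 T.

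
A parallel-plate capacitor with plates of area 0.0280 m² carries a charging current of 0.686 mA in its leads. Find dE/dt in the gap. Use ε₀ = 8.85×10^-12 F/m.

2.77×10^9 V/(m·s)

Charge continuity gives I_d = I = 6.86×10^-4 A between the plates.
Then dE/dt = I_d/(ε₀A) = 2.77×10^9 V/(m·s).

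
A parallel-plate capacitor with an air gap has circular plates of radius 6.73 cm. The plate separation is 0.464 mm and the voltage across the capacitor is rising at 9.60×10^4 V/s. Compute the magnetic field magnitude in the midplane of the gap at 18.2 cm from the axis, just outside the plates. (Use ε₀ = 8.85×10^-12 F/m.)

I_d = C dV/dt with C = ε₀πR²/d = 2.714×10^-10 F, so I_d = (2.714×10^-10)(9.60×10^4) = 2.605×10^-5 A.
For r ≥ R the full I_d is enclosed: B = μ₀ I_d/(2πr) = (4π×10^-7)(2.605×10^-5)/(2π·0.182) = 2.86×10^-11 T.

2.86×10^-11 T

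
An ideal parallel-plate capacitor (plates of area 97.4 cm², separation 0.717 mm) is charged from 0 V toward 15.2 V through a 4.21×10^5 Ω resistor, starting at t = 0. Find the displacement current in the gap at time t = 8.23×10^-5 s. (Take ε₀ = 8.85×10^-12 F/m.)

C = ε₀A/d = (8.85×10^-12)(9.74×10^-3)/(7.17×10^-4) = 1.202×10^-10 F and τ = RC = 5.060×10^-5 s. I_d in the gap equals the RC charging current.
I_d(t) = (V₀/R) e^(−t/τ) = 3.610×10^-5 · e^(−1.626) = 7.10×10^-6 A.

7.10×10^-6 A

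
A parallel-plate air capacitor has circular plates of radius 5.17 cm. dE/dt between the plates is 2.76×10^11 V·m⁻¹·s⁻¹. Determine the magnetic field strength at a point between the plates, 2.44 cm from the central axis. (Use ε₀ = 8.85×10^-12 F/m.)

3.74×10^-8 T

I_d = ε₀ dΦ_E/dt = ε₀ πR² (dE/dt) = (8.85×10^-12)(8.397×10^-3)(2.76×10^11) = 0.02051 A through the full plate area.
An Ampèrian loop of radius r encloses a fraction (r/R)² of I_d. Then B·2πr = μ₀ I_d (r/R)², giving B = μ₀ I_d r/(2πR²) = 3.74×10^-8 T.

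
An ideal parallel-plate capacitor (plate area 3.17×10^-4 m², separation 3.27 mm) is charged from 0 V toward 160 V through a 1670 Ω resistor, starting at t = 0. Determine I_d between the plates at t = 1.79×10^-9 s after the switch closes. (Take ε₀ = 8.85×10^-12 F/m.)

C = ε₀A/d = (8.85×10^-12)(3.17×10^-4)/(3.27×10^-3) = 8.579×10^-13 F and τ = RC = 1.433×10^-9 s. I_d in the gap equals the RC charging current.
I_d(t) = (V₀/R) e^(−t/τ) = 0.09581 · e^(−1.249) = 0.0275 A.

0.0275 A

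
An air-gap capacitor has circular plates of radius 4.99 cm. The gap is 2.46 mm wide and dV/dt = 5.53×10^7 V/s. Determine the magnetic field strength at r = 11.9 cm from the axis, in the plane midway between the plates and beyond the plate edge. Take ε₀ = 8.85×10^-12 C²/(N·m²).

I_d = C dV/dt with C = ε₀πR²/d = 2.814×10^-11 F, so I_d = (2.814×10^-11)(5.53×10^7) = 1.556×10^-3 A.
Outside the plates the loop encloses all of I_d, so B·2πr = μ₀ I_d and B = 2.62×10^-9 T.

2.62×10^-9 T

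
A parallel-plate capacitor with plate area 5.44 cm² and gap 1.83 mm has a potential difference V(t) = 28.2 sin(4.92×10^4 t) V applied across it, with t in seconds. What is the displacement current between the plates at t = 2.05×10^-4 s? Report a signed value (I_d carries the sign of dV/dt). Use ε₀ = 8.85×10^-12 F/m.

dE/dt = (V₀ω/d)·cos(ωt) with ωt = 10.086 rad: (28.2)(4.92×10^4)(-0.7892)/(1.83×10^-3) = -5.983×10^8 V/(m·s).
I_d = ε₀ A dE/dt = (8.85×10^-12)(5.44×10^-4)(-5.983×10^8) = -2.88×10^-6 A.

-2.88×10^-6 A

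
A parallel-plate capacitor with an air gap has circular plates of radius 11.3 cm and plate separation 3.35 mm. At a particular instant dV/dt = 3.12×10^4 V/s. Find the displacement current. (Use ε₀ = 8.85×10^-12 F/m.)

E = V/d so dE/dt = (dV/dt)/d = 9.313×10^6 V/(m·s), and I_d = ε₀ A dE/dt = (8.85×10^-12)(0.04011)(9.313×10^6) = 3.31×10^-6 A.

3.31×10^-6 A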